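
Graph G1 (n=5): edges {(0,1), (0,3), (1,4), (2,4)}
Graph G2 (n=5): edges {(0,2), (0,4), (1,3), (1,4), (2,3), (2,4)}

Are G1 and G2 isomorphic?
No, not isomorphic

The graphs are NOT isomorphic.

Counting triangles (3-cliques): G1 has 0, G2 has 1.
Triangle count is an isomorphism invariant, so differing triangle counts rule out isomorphism.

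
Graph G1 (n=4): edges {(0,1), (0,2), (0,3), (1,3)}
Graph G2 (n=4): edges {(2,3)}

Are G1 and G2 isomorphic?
No, not isomorphic

The graphs are NOT isomorphic.

Degrees in G1: deg(0)=3, deg(1)=2, deg(2)=1, deg(3)=2.
Sorted degree sequence of G1: [3, 2, 2, 1].
Degrees in G2: deg(0)=0, deg(1)=0, deg(2)=1, deg(3)=1.
Sorted degree sequence of G2: [1, 1, 0, 0].
The (sorted) degree sequence is an isomorphism invariant, so since G1 and G2 have different degree sequences they cannot be isomorphic.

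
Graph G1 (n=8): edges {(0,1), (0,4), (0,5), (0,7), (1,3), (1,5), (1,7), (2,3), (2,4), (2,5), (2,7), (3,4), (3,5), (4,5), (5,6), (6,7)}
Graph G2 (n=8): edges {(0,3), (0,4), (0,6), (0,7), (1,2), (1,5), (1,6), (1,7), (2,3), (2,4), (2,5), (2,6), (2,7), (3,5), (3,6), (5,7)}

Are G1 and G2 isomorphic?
Yes, isomorphic

The graphs are isomorphic.
One valid mapping φ: V(G1) → V(G2): 0→3, 1→6, 2→7, 3→1, 4→5, 5→2, 6→4, 7→0

Verify φ preserves adjacency — for each edge of G1, its image is an edge of G2:
  (0,1) → (φ(0),φ(1)) = (3,6) ∈ E(G2) ✓
  (0,4) → (φ(0),φ(4)) = (3,5) ∈ E(G2) ✓
  (0,5) → (φ(0),φ(5)) = (2,3) ∈ E(G2) ✓
  (0,7) → (φ(0),φ(7)) = (0,3) ∈ E(G2) ✓
  (1,3) → (φ(1),φ(3)) = (1,6) ∈ E(G2) ✓
  (1,5) → (φ(1),φ(5)) = (2,6) ∈ E(G2) ✓
  (1,7) → (φ(1),φ(7)) = (0,6) ∈ E(G2) ✓
  (2,3) → (φ(2),φ(3)) = (1,7) ∈ E(G2) ✓
  (2,4) → (φ(2),φ(4)) = (5,7) ∈ E(G2) ✓
  (2,5) → (φ(2),φ(5)) = (2,7) ∈ E(G2) ✓
  (2,7) → (φ(2),φ(7)) = (0,7) ∈ E(G2) ✓
  (3,4) → (φ(3),φ(4)) = (1,5) ∈ E(G2) ✓
  (3,5) → (φ(3),φ(5)) = (1,2) ∈ E(G2) ✓
  (4,5) → (φ(4),φ(5)) = (2,5) ∈ E(G2) ✓
  (5,6) → (φ(5),φ(6)) = (2,4) ∈ E(G2) ✓
  (6,7) → (φ(6),φ(7)) = (0,4) ∈ E(G2) ✓
All 16 edges of G1 map to edges of G2, and |E(G1)| = |E(G2)| = 16, so φ is a bijection on edges as well as vertices. Hence G1 ≅ G2.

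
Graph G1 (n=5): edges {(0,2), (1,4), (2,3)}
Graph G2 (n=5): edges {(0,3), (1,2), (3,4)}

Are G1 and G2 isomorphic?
Yes, isomorphic

The graphs are isomorphic.
One valid mapping φ: V(G1) → V(G2): 0→0, 1→2, 2→3, 3→4, 4→1

Verify φ preserves adjacency — for each edge of G1, its image is an edge of G2:
  (0,2) → (φ(0),φ(2)) = (0,3) ∈ E(G2) ✓
  (1,4) → (φ(1),φ(4)) = (1,2) ∈ E(G2) ✓
  (2,3) → (φ(2),φ(3)) = (3,4) ∈ E(G2) ✓
All 3 edges of G1 map to edges of G2, and |E(G1)| = |E(G2)| = 3, so φ is a bijection on edges as well as vertices. Hence G1 ≅ G2.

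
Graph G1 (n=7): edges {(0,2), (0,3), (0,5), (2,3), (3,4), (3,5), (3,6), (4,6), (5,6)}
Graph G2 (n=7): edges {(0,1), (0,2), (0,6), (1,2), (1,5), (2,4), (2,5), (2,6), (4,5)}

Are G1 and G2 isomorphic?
Yes, isomorphic

The graphs are isomorphic.
One valid mapping φ: V(G1) → V(G2): 0→5, 1→3, 2→4, 3→2, 4→6, 5→1, 6→0

Verify φ preserves adjacency — for each edge of G1, its image is an edge of G2:
  (0,2) → (φ(0),φ(2)) = (4,5) ∈ E(G2) ✓
  (0,3) → (φ(0),φ(3)) = (2,5) ∈ E(G2) ✓
  (0,5) → (φ(0),φ(5)) = (1,5) ∈ E(G2) ✓
  (2,3) → (φ(2),φ(3)) = (2,4) ∈ E(G2) ✓
  (3,4) → (φ(3),φ(4)) = (2,6) ∈ E(G2) ✓
  (3,5) → (φ(3),φ(5)) = (1,2) ∈ E(G2) ✓
  (3,6) → (φ(3),φ(6)) = (0,2) ∈ E(G2) ✓
  (4,6) → (φ(4),φ(6)) = (0,6) ∈ E(G2) ✓
  (5,6) → (φ(5),φ(6)) = (0,1) ∈ E(G2) ✓
All 9 edges of G1 map to edges of G2, and |E(G1)| = |E(G2)| = 9, so φ is a bijection on edges as well as vertices. Hence G1 ≅ G2.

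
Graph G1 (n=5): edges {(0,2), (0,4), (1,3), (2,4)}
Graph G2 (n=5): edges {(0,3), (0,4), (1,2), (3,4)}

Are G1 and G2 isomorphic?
Yes, isomorphic

The graphs are isomorphic.
One valid mapping φ: V(G1) → V(G2): 0→3, 1→2, 2→0, 3→1, 4→4

Verify φ preserves adjacency — for each edge of G1, its image is an edge of G2:
  (0,2) → (φ(0),φ(2)) = (0,3) ∈ E(G2) ✓
  (0,4) → (φ(0),φ(4)) = (3,4) ∈ E(G2) ✓
  (1,3) → (φ(1),φ(3)) = (1,2) ∈ E(G2) ✓
  (2,4) → (φ(2),φ(4)) = (0,4) ∈ E(G2) ✓
All 4 edges of G1 map to edges of G2, and |E(G1)| = |E(G2)| = 4, so φ is a bijection on edges as well as vertices. Hence G1 ≅ G2.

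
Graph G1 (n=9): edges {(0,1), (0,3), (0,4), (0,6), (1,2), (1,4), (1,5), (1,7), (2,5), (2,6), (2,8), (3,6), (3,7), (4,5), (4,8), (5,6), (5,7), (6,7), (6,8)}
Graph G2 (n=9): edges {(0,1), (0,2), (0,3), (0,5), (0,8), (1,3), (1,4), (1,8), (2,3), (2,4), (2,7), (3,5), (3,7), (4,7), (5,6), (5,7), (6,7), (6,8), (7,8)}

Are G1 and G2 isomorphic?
Yes, isomorphic

The graphs are isomorphic.
One valid mapping φ: V(G1) → V(G2): 0→8, 1→0, 2→2, 3→6, 4→1, 5→3, 6→7, 7→5, 8→4

Verify φ preserves adjacency — for each edge of G1, its image is an edge of G2:
  (0,1) → (φ(0),φ(1)) = (0,8) ∈ E(G2) ✓
  (0,3) → (φ(0),φ(3)) = (6,8) ∈ E(G2) ✓
  (0,4) → (φ(0),φ(4)) = (1,8) ∈ E(G2) ✓
  (0,6) → (φ(0),φ(6)) = (7,8) ∈ E(G2) ✓
  (1,2) → (φ(1),φ(2)) = (0,2) ∈ E(G2) ✓
  (1,4) → (φ(1),φ(4)) = (0,1) ∈ E(G2) ✓
  (1,5) → (φ(1),φ(5)) = (0,3) ∈ E(G2) ✓
  (1,7) → (φ(1),φ(7)) = (0,5) ∈ E(G2) ✓
  (2,5) → (φ(2),φ(5)) = (2,3) ∈ E(G2) ✓
  (2,6) → (φ(2),φ(6)) = (2,7) ∈ E(G2) ✓
  (2,8) → (φ(2),φ(8)) = (2,4) ∈ E(G2) ✓
  (3,6) → (φ(3),φ(6)) = (6,7) ∈ E(G2) ✓
  (3,7) → (φ(3),φ(7)) = (5,6) ∈ E(G2) ✓
  (4,5) → (φ(4),φ(5)) = (1,3) ∈ E(G2) ✓
  (4,8) → (φ(4),φ(8)) = (1,4) ∈ E(G2) ✓
  (5,6) → (φ(5),φ(6)) = (3,7) ∈ E(G2) ✓
  (5,7) → (φ(5),φ(7)) = (3,5) ∈ E(G2) ✓
  (6,7) → (φ(6),φ(7)) = (5,7) ∈ E(G2) ✓
  (6,8) → (φ(6),φ(8)) = (4,7) ∈ E(G2) ✓
All 19 edges of G1 map to edges of G2, and |E(G1)| = |E(G2)| = 19, so φ is a bijection on edges as well as vertices. Hence G1 ≅ G2.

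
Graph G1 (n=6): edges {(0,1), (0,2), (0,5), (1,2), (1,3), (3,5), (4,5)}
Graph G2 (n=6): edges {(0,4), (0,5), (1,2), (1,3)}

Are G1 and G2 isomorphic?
No, not isomorphic

The graphs are NOT isomorphic.

Counting triangles (3-cliques): G1 has 1, G2 has 0.
Triangle count is an isomorphism invariant, so differing triangle counts rule out isomorphism.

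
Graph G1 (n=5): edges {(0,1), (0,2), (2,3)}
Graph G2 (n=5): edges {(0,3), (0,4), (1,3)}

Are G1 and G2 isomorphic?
Yes, isomorphic

The graphs are isomorphic.
One valid mapping φ: V(G1) → V(G2): 0→3, 1→1, 2→0, 3→4, 4→2

Verify φ preserves adjacency — for each edge of G1, its image is an edge of G2:
  (0,1) → (φ(0),φ(1)) = (1,3) ∈ E(G2) ✓
  (0,2) → (φ(0),φ(2)) = (0,3) ∈ E(G2) ✓
  (2,3) → (φ(2),φ(3)) = (0,4) ∈ E(G2) ✓
All 3 edges of G1 map to edges of G2, and |E(G1)| = |E(G2)| = 3, so φ is a bijection on edges as well as vertices. Hence G1 ≅ G2.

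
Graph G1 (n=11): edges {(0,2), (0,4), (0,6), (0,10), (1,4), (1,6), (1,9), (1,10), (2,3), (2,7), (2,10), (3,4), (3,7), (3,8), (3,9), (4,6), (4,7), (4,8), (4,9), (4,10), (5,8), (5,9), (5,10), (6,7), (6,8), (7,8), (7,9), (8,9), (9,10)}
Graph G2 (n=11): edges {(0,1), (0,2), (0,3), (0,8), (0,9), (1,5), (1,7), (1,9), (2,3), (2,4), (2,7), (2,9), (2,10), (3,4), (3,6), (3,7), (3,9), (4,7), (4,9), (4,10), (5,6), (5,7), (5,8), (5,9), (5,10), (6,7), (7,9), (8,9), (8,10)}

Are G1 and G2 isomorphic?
Yes, isomorphic

The graphs are isomorphic.
One valid mapping φ: V(G1) → V(G2): 0→8, 1→1, 2→10, 3→4, 4→9, 5→6, 6→0, 7→2, 8→3, 9→7, 10→5

Verify φ preserves adjacency — for each edge of G1, its image is an edge of G2:
  (0,2) → (φ(0),φ(2)) = (8,10) ∈ E(G2) ✓
  (0,4) → (φ(0),φ(4)) = (8,9) ∈ E(G2) ✓
  (0,6) → (φ(0),φ(6)) = (0,8) ∈ E(G2) ✓
  (0,10) → (φ(0),φ(10)) = (5,8) ∈ E(G2) ✓
  (1,4) → (φ(1),φ(4)) = (1,9) ∈ E(G2) ✓
  (1,6) → (φ(1),φ(6)) = (0,1) ∈ E(G2) ✓
  (1,9) → (φ(1),φ(9)) = (1,7) ∈ E(G2) ✓
  (1,10) → (φ(1),φ(10)) = (1,5) ∈ E(G2) ✓
  (2,3) → (φ(2),φ(3)) = (4,10) ∈ E(G2) ✓
  (2,7) → (φ(2),φ(7)) = (2,10) ∈ E(G2) ✓
  (2,10) → (φ(2),φ(10)) = (5,10) ∈ E(G2) ✓
  (3,4) → (φ(3),φ(4)) = (4,9) ∈ E(G2) ✓
  (3,7) → (φ(3),φ(7)) = (2,4) ∈ E(G2) ✓
  (3,8) → (φ(3),φ(8)) = (3,4) ∈ E(G2) ✓
  (3,9) → (φ(3),φ(9)) = (4,7) ∈ E(G2) ✓
  (4,6) → (φ(4),φ(6)) = (0,9) ∈ E(G2) ✓
  (4,7) → (φ(4),φ(7)) = (2,9) ∈ E(G2) ✓
  (4,8) → (φ(4),φ(8)) = (3,9) ∈ E(G2) ✓
  (4,9) → (φ(4),φ(9)) = (7,9) ∈ E(G2) ✓
  (4,10) → (φ(4),φ(10)) = (5,9) ∈ E(G2) ✓
  (5,8) → (φ(5),φ(8)) = (3,6) ∈ E(G2) ✓
  (5,9) → (φ(5),φ(9)) = (6,7) ∈ E(G2) ✓
  (5,10) → (φ(5),φ(10)) = (5,6) ∈ E(G2) ✓
  (6,7) → (φ(6),φ(7)) = (0,2) ∈ E(G2) ✓
  (6,8) → (φ(6),φ(8)) = (0,3) ∈ E(G2) ✓
  (7,8) → (φ(7),φ(8)) = (2,3) ∈ E(G2) ✓
  (7,9) → (φ(7),φ(9)) = (2,7) ∈ E(G2) ✓
  (8,9) → (φ(8),φ(9)) = (3,7) ∈ E(G2) ✓
  (9,10) → (φ(9),φ(10)) = (5,7) ∈ E(G2) ✓
All 29 edges of G1 map to edges of G2, and |E(G1)| = |E(G2)| = 29, so φ is a bijection on edges as well as vertices. Hence G1 ≅ G2.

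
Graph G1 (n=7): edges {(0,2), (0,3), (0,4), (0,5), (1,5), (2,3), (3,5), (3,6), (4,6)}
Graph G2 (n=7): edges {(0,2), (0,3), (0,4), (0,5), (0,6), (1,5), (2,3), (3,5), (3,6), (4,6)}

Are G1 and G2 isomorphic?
No, not isomorphic

The graphs are NOT isomorphic.

Counting edges: G1 has 9 edge(s); G2 has 10 edge(s).
Edge count is an isomorphism invariant (a bijection on vertices induces a bijection on edges), so differing edge counts rule out isomorphism.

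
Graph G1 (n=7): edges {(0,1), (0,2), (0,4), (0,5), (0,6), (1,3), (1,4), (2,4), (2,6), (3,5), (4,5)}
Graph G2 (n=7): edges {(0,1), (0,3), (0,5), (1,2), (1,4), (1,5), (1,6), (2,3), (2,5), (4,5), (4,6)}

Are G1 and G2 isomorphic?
Yes, isomorphic

The graphs are isomorphic.
One valid mapping φ: V(G1) → V(G2): 0→1, 1→2, 2→4, 3→3, 4→5, 5→0, 6→6

Verify φ preserves adjacency — for each edge of G1, its image is an edge of G2:
  (0,1) → (φ(0),φ(1)) = (1,2) ∈ E(G2) ✓
  (0,2) → (φ(0),φ(2)) = (1,4) ∈ E(G2) ✓
  (0,4) → (φ(0),φ(4)) = (1,5) ∈ E(G2) ✓
  (0,5) → (φ(0),φ(5)) = (0,1) ∈ E(G2) ✓
  (0,6) → (φ(0),φ(6)) = (1,6) ∈ E(G2) ✓
  (1,3) → (φ(1),φ(3)) = (2,3) ∈ E(G2) ✓
  (1,4) → (φ(1),φ(4)) = (2,5) ∈ E(G2) ✓
  (2,4) → (φ(2),φ(4)) = (4,5) ∈ E(G2) ✓
  (2,6) → (φ(2),φ(6)) = (4,6) ∈ E(G2) ✓
  (3,5) → (φ(3),φ(5)) = (0,3) ∈ E(G2) ✓
  (4,5) → (φ(4),φ(5)) = (0,5) ∈ E(G2) ✓
All 11 edges of G1 map to edges of G2, and |E(G1)| = |E(G2)| = 11, so φ is a bijection on edges as well as vertices. Hence G1 ≅ G2.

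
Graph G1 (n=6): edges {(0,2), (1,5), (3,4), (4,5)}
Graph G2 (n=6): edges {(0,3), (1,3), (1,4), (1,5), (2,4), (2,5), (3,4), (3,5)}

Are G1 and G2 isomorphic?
No, not isomorphic

The graphs are NOT isomorphic.

Counting triangles (3-cliques): G1 has 0, G2 has 2.
Triangle count is an isomorphism invariant, so differing triangle counts rule out isomorphism.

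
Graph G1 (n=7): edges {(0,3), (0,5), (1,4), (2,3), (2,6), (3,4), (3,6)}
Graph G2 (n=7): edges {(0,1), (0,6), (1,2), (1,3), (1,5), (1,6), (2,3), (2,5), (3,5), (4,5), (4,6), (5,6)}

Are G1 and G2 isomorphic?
No, not isomorphic

The graphs are NOT isomorphic.

Degrees in G1: deg(0)=2, deg(1)=1, deg(2)=2, deg(3)=4, deg(4)=2, deg(5)=1, deg(6)=2.
Sorted degree sequence of G1: [4, 2, 2, 2, 2, 1, 1].
Degrees in G2: deg(0)=2, deg(1)=5, deg(2)=3, deg(3)=3, deg(4)=2, deg(5)=5, deg(6)=4.
Sorted degree sequence of G2: [5, 5, 4, 3, 3, 2, 2].
The (sorted) degree sequence is an isomorphism invariant, so since G1 and G2 have different degree sequences they cannot be isomorphic.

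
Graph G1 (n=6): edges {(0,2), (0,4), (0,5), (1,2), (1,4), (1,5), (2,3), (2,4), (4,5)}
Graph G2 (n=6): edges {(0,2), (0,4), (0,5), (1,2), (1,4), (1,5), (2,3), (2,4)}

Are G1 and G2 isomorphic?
No, not isomorphic

The graphs are NOT isomorphic.

Counting edges: G1 has 9 edge(s); G2 has 8 edge(s).
Edge count is an isomorphism invariant (a bijection on vertices induces a bijection on edges), so differing edge counts rule out isomorphism.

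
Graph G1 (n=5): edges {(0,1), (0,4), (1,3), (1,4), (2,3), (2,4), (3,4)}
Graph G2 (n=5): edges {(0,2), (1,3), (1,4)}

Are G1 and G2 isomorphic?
No, not isomorphic

The graphs are NOT isomorphic.

Connected components of G1: 1 component(s) with vertex sets [[0, 1, 2, 3, 4]], sizes [5].
Connected components of G2: 2 component(s) with vertex sets [[0, 2], [1, 3, 4]], sizes [2, 3].
The number of connected components (and the multiset of component sizes) is an isomorphism invariant — an isomorphism maps each component of G1 bijectively onto a component of G2. Since G1 has 1 component(s) and G2 has 2, they cannot be isomorphic.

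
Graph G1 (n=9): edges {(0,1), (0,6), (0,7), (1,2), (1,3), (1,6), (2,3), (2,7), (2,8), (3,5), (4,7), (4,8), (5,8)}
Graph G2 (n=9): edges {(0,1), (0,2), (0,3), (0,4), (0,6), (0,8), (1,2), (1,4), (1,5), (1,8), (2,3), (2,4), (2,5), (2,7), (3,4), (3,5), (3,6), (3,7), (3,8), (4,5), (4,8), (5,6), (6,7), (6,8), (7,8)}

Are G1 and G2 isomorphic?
No, not isomorphic

The graphs are NOT isomorphic.

Counting triangles (3-cliques): G1 has 2, G2 has 25.
Triangle count is an isomorphism invariant, so differing triangle counts rule out isomorphism.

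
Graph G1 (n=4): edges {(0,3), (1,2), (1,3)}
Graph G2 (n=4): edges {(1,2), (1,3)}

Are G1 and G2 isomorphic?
No, not isomorphic

The graphs are NOT isomorphic.

Counting edges: G1 has 3 edge(s); G2 has 2 edge(s).
Edge count is an isomorphism invariant (a bijection on vertices induces a bijection on edges), so differing edge counts rule out isomorphism.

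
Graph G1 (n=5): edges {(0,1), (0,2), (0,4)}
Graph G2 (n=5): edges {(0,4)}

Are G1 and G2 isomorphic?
No, not isomorphic

The graphs are NOT isomorphic.

Counting edges: G1 has 3 edge(s); G2 has 1 edge(s).
Edge count is an isomorphism invariant (a bijection on vertices induces a bijection on edges), so differing edge counts rule out isomorphism.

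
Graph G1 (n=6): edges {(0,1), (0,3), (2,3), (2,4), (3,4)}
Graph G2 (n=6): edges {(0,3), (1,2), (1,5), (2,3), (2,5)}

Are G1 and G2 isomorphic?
Yes, isomorphic

The graphs are isomorphic.
One valid mapping φ: V(G1) → V(G2): 0→3, 1→0, 2→1, 3→2, 4→5, 5→4

Verify φ preserves adjacency — for each edge of G1, its image is an edge of G2:
  (0,1) → (φ(0),φ(1)) = (0,3) ∈ E(G2) ✓
  (0,3) → (φ(0),φ(3)) = (2,3) ∈ E(G2) ✓
  (2,3) → (φ(2),φ(3)) = (1,2) ∈ E(G2) ✓
  (2,4) → (φ(2),φ(4)) = (1,5) ∈ E(G2) ✓
  (3,4) → (φ(3),φ(4)) = (2,5) ∈ E(G2) ✓
All 5 edges of G1 map to edges of G2, and |E(G1)| = |E(G2)| = 5, so φ is a bijection on edges as well as vertices. Hence G1 ≅ G2.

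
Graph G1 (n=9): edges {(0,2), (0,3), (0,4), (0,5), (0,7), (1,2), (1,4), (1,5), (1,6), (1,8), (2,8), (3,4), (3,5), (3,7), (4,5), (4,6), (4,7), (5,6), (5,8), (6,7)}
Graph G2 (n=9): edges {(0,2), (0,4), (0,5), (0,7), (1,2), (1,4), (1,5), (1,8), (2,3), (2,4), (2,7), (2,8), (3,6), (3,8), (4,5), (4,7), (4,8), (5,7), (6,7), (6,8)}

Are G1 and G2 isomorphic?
Yes, isomorphic

The graphs are isomorphic.
One valid mapping φ: V(G1) → V(G2): 0→7, 1→8, 2→6, 3→0, 4→4, 5→2, 6→1, 7→5, 8→3

Verify φ preserves adjacency — for each edge of G1, its image is an edge of G2:
  (0,2) → (φ(0),φ(2)) = (6,7) ∈ E(G2) ✓
  (0,3) → (φ(0),φ(3)) = (0,7) ∈ E(G2) ✓
  (0,4) → (φ(0),φ(4)) = (4,7) ∈ E(G2) ✓
  (0,5) → (φ(0),φ(5)) = (2,7) ∈ E(G2) ✓
  (0,7) → (φ(0),φ(7)) = (5,7) ∈ E(G2) ✓
  (1,2) → (φ(1),φ(2)) = (6,8) ∈ E(G2) ✓
  (1,4) → (φ(1),φ(4)) = (4,8) ∈ E(G2) ✓
  (1,5) → (φ(1),φ(5)) = (2,8) ∈ E(G2) ✓
  (1,6) → (φ(1),φ(6)) = (1,8) ∈ E(G2) ✓
  (1,8) → (φ(1),φ(8)) = (3,8) ∈ E(G2) ✓
  (2,8) → (φ(2),φ(8)) = (3,6) ∈ E(G2) ✓
  (3,4) → (φ(3),φ(4)) = (0,4) ∈ E(G2) ✓
  (3,5) → (φ(3),φ(5)) = (0,2) ∈ E(G2) ✓
  (3,7) → (φ(3),φ(7)) = (0,5) ∈ E(G2) ✓
  (4,5) → (φ(4),φ(5)) = (2,4) ∈ E(G2) ✓
  (4,6) → (φ(4),φ(6)) = (1,4) ∈ E(G2) ✓
  (4,7) → (φ(4),φ(7)) = (4,5) ∈ E(G2) ✓
  (5,6) → (φ(5),φ(6)) = (1,2) ∈ E(G2) ✓
  (5,8) → (φ(5),φ(8)) = (2,3) ∈ E(G2) ✓
  (6,7) → (φ(6),φ(7)) = (1,5) ∈ E(G2) ✓
All 20 edges of G1 map to edges of G2, and |E(G1)| = |E(G2)| = 20, so φ is a bijection on edges as well as vertices. Hence G1 ≅ G2.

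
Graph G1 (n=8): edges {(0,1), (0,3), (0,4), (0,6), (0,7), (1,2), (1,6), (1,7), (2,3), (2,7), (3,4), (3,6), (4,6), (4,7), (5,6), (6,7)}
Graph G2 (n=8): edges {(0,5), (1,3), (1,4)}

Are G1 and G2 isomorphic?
No, not isomorphic

The graphs are NOT isomorphic.

Connected components of G1: 1 component(s) with vertex sets [[0, 1, 2, 3, 4, 5, 6, 7]], sizes [8].
Connected components of G2: 5 component(s) with vertex sets [[2], [6], [7], [0, 5], [1, 3, 4]], sizes [1, 1, 1, 2, 3].
The number of connected components (and the multiset of component sizes) is an isomorphism invariant — an isomorphism maps each component of G1 bijectively onto a component of G2. Since G1 has 1 component(s) and G2 has 5, they cannot be isomorphic.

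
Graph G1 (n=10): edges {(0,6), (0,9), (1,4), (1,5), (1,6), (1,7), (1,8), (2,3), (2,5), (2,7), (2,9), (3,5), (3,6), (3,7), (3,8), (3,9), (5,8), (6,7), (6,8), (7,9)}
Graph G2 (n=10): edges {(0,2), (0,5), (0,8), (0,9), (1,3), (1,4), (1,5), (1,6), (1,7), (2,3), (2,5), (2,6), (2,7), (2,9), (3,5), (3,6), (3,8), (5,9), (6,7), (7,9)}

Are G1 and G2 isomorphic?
Yes, isomorphic

The graphs are isomorphic.
One valid mapping φ: V(G1) → V(G2): 0→8, 1→1, 2→9, 3→2, 4→4, 5→7, 6→3, 7→5, 8→6, 9→0

Verify φ preserves adjacency — for each edge of G1, its image is an edge of G2:
  (0,6) → (φ(0),φ(6)) = (3,8) ∈ E(G2) ✓
  (0,9) → (φ(0),φ(9)) = (0,8) ∈ E(G2) ✓
  (1,4) → (φ(1),φ(4)) = (1,4) ∈ E(G2) ✓
  (1,5) → (φ(1),φ(5)) = (1,7) ∈ E(G2) ✓
  (1,6) → (φ(1),φ(6)) = (1,3) ∈ E(G2) ✓
  (1,7) → (φ(1),φ(7)) = (1,5) ∈ E(G2) ✓
  (1,8) → (φ(1),φ(8)) = (1,6) ∈ E(G2) ✓
  (2,3) → (φ(2),φ(3)) = (2,9) ∈ E(G2) ✓
  (2,5) → (φ(2),φ(5)) = (7,9) ∈ E(G2) ✓
  (2,7) → (φ(2),φ(7)) = (5,9) ∈ E(G2) ✓
  (2,9) → (φ(2),φ(9)) = (0,9) ∈ E(G2) ✓
  (3,5) → (φ(3),φ(5)) = (2,7) ∈ E(G2) ✓
  (3,6) → (φ(3),φ(6)) = (2,3) ∈ E(G2) ✓
  (3,7) → (φ(3),φ(7)) = (2,5) ∈ E(G2) ✓
  (3,8) → (φ(3),φ(8)) = (2,6) ∈ E(G2) ✓
  (3,9) → (φ(3),φ(9)) = (0,2) ∈ E(G2) ✓
  (5,8) → (φ(5),φ(8)) = (6,7) ∈ E(G2) ✓
  (6,7) → (φ(6),φ(7)) = (3,5) ∈ E(G2) ✓
  (6,8) → (φ(6),φ(8)) = (3,6) ∈ E(G2) ✓
  (7,9) → (φ(7),φ(9)) = (0,5) ∈ E(G2) ✓
All 20 edges of G1 map to edges of G2, and |E(G1)| = |E(G2)| = 20, so φ is a bijection on edges as well as vertices. Hence G1 ≅ G2.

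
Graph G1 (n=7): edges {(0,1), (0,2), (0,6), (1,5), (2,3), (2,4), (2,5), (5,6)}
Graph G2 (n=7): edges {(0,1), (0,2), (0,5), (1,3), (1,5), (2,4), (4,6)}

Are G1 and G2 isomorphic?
No, not isomorphic

The graphs are NOT isomorphic.

Degrees in G1: deg(0)=3, deg(1)=2, deg(2)=4, deg(3)=1, deg(4)=1, deg(5)=3, deg(6)=2.
Sorted degree sequence of G1: [4, 3, 3, 2, 2, 1, 1].
Degrees in G2: deg(0)=3, deg(1)=3, deg(2)=2, deg(3)=1, deg(4)=2, deg(5)=2, deg(6)=1.
Sorted degree sequence of G2: [3, 3, 2, 2, 2, 1, 1].
The (sorted) degree sequence is an isomorphism invariant, so since G1 and G2 have different degree sequences they cannot be isomorphic.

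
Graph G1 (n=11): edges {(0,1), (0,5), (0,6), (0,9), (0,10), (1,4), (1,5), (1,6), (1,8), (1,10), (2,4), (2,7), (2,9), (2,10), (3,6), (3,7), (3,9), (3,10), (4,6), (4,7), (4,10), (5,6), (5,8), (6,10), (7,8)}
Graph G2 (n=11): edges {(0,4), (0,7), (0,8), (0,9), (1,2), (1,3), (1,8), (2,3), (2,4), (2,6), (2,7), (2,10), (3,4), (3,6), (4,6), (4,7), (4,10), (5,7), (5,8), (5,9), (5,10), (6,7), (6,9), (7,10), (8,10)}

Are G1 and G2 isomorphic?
Yes, isomorphic

The graphs are isomorphic.
One valid mapping φ: V(G1) → V(G2): 0→6, 1→2, 2→5, 3→0, 4→10, 5→3, 6→4, 7→8, 8→1, 9→9, 10→7

Verify φ preserves adjacency — for each edge of G1, its image is an edge of G2:
  (0,1) → (φ(0),φ(1)) = (2,6) ∈ E(G2) ✓
  (0,5) → (φ(0),φ(5)) = (3,6) ∈ E(G2) ✓
  (0,6) → (φ(0),φ(6)) = (4,6) ∈ E(G2) ✓
  (0,9) → (φ(0),φ(9)) = (6,9) ∈ E(G2) ✓
  (0,10) → (φ(0),φ(10)) = (6,7) ∈ E(G2) ✓
  (1,4) → (φ(1),φ(4)) = (2,10) ∈ E(G2) ✓
  (1,5) → (φ(1),φ(5)) = (2,3) ∈ E(G2) ✓
  (1,6) → (φ(1),φ(6)) = (2,4) ∈ E(G2) ✓
  (1,8) → (φ(1),φ(8)) = (1,2) ∈ E(G2) ✓
  (1,10) → (φ(1),φ(10)) = (2,7) ∈ E(G2) ✓
  (2,4) → (φ(2),φ(4)) = (5,10) ∈ E(G2) ✓
  (2,7) → (φ(2),φ(7)) = (5,8) ∈ E(G2) ✓
  (2,9) → (φ(2),φ(9)) = (5,9) ∈ E(G2) ✓
  (2,10) → (φ(2),φ(10)) = (5,7) ∈ E(G2) ✓
  (3,6) → (φ(3),φ(6)) = (0,4) ∈ E(G2) ✓
  (3,7) → (φ(3),φ(7)) = (0,8) ∈ E(G2) ✓
  (3,9) → (φ(3),φ(9)) = (0,9) ∈ E(G2) ✓
  (3,10) → (φ(3),φ(10)) = (0,7) ∈ E(G2) ✓
  (4,6) → (φ(4),φ(6)) = (4,10) ∈ E(G2) ✓
  (4,7) → (φ(4),φ(7)) = (8,10) ∈ E(G2) ✓
  (4,10) → (φ(4),φ(10)) = (7,10) ∈ E(G2) ✓
  (5,6) → (φ(5),φ(6)) = (3,4) ∈ E(G2) ✓
  (5,8) → (φ(5),φ(8)) = (1,3) ∈ E(G2) ✓
  (6,10) → (φ(6),φ(10)) = (4,7) ∈ E(G2) ✓
  (7,8) → (φ(7),φ(8)) = (1,8) ∈ E(G2) ✓
All 25 edges of G1 map to edges of G2, and |E(G1)| = |E(G2)| = 25, so φ is a bijection on edges as well as vertices. Hence G1 ≅ G2.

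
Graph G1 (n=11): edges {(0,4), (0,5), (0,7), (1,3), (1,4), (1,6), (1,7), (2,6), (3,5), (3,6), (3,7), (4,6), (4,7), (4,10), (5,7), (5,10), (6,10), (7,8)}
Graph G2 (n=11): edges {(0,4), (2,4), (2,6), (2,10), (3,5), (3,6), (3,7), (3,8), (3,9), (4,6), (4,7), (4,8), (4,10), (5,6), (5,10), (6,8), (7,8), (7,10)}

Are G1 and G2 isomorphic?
Yes, isomorphic

The graphs are isomorphic.
One valid mapping φ: V(G1) → V(G2): 0→2, 1→8, 2→9, 3→7, 4→6, 5→10, 6→3, 7→4, 8→0, 9→1, 10→5

Verify φ preserves adjacency — for each edge of G1, its image is an edge of G2:
  (0,4) → (φ(0),φ(4)) = (2,6) ∈ E(G2) ✓
  (0,5) → (φ(0),φ(5)) = (2,10) ∈ E(G2) ✓
  (0,7) → (φ(0),φ(7)) = (2,4) ∈ E(G2) ✓
  (1,3) → (φ(1),φ(3)) = (7,8) ∈ E(G2) ✓
  (1,4) → (φ(1),φ(4)) = (6,8) ∈ E(G2) ✓
  (1,6) → (φ(1),φ(6)) = (3,8) ∈ E(G2) ✓
  (1,7) → (φ(1),φ(7)) = (4,8) ∈ E(G2) ✓
  (2,6) → (φ(2),φ(6)) = (3,9) ∈ E(G2) ✓
  (3,5) → (φ(3),φ(5)) = (7,10) ∈ E(G2) ✓
  (3,6) → (φ(3),φ(6)) = (3,7) ∈ E(G2) ✓
  (3,7) → (φ(3),φ(7)) = (4,7) ∈ E(G2) ✓
  (4,6) → (φ(4),φ(6)) = (3,6) ∈ E(G2) ✓
  (4,7) → (φ(4),φ(7)) = (4,6) ∈ E(G2) ✓
  (4,10) → (φ(4),φ(10)) = (5,6) ∈ E(G2) ✓
  (5,7) → (φ(5),φ(7)) = (4,10) ∈ E(G2) ✓
  (5,10) → (φ(5),φ(10)) = (5,10) ∈ E(G2) ✓
  (6,10) → (φ(6),φ(10)) = (3,5) ∈ E(G2) ✓
  (7,8) → (φ(7),φ(8)) = (0,4) ∈ E(G2) ✓
All 18 edges of G1 map to edges of G2, and |E(G1)| = |E(G2)| = 18, so φ is a bijection on edges as well as vertices. Hence G1 ≅ G2.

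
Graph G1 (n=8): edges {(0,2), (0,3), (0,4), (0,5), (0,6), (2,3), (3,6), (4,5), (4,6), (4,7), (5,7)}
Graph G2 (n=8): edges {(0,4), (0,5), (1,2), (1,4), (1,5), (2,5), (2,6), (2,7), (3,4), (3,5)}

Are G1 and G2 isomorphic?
No, not isomorphic

The graphs are NOT isomorphic.

Connected components of G1: 2 component(s) with vertex sets [[1], [0, 2, 3, 4, 5, 6, 7]], sizes [1, 7].
Connected components of G2: 1 component(s) with vertex sets [[0, 1, 2, 3, 4, 5, 6, 7]], sizes [8].
The number of connected components (and the multiset of component sizes) is an isomorphism invariant — an isomorphism maps each component of G1 bijectively onto a component of G2. Since G1 has 2 component(s) and G2 has 1, they cannot be isomorphic.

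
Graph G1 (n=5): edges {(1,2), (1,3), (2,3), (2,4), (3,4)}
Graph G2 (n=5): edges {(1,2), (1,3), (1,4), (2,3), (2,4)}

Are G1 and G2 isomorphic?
Yes, isomorphic

The graphs are isomorphic.
One valid mapping φ: V(G1) → V(G2): 0→0, 1→4, 2→1, 3→2, 4→3

Verify φ preserves adjacency — for each edge of G1, its image is an edge of G2:
  (1,2) → (φ(1),φ(2)) = (1,4) ∈ E(G2) ✓
  (1,3) → (φ(1),φ(3)) = (2,4) ∈ E(G2) ✓
  (2,3) → (φ(2),φ(3)) = (1,2) ∈ E(G2) ✓
  (2,4) → (φ(2),φ(4)) = (1,3) ∈ E(G2) ✓
  (3,4) → (φ(3),φ(4)) = (2,3) ∈ E(G2) ✓
All 5 edges of G1 map to edges of G2, and |E(G1)| = |E(G2)| = 5, so φ is a bijection on edges as well as vertices. Hence G1 ≅ G2.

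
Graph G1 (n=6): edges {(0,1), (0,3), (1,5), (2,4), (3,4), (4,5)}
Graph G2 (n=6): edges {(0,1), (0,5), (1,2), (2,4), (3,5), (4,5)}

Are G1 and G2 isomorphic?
Yes, isomorphic

The graphs are isomorphic.
One valid mapping φ: V(G1) → V(G2): 0→2, 1→1, 2→3, 3→4, 4→5, 5→0

Verify φ preserves adjacency — for each edge of G1, its image is an edge of G2:
  (0,1) → (φ(0),φ(1)) = (1,2) ∈ E(G2) ✓
  (0,3) → (φ(0),φ(3)) = (2,4) ∈ E(G2) ✓
  (1,5) → (φ(1),φ(5)) = (0,1) ∈ E(G2) ✓
  (2,4) → (φ(2),φ(4)) = (3,5) ∈ E(G2) ✓
  (3,4) → (φ(3),φ(4)) = (4,5) ∈ E(G2) ✓
  (4,5) → (φ(4),φ(5)) = (0,5) ∈ E(G2) ✓
All 6 edges of G1 map to edges of G2, and |E(G1)| = |E(G2)| = 6, so φ is a bijection on edges as well as vertices. Hence G1 ≅ G2.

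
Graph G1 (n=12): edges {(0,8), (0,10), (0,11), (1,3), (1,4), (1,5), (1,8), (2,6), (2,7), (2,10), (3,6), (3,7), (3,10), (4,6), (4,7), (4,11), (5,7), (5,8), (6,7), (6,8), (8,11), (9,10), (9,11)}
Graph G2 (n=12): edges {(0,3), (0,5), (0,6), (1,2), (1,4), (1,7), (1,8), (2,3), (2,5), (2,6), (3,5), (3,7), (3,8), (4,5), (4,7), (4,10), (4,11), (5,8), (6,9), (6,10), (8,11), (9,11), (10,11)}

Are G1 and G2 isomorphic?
Yes, isomorphic

The graphs are isomorphic.
One valid mapping φ: V(G1) → V(G2): 0→10, 1→1, 2→0, 3→2, 4→8, 5→7, 6→5, 7→3, 8→4, 9→9, 10→6, 11→11

Verify φ preserves adjacency — for each edge of G1, its image is an edge of G2:
  (0,8) → (φ(0),φ(8)) = (4,10) ∈ E(G2) ✓
  (0,10) → (φ(0),φ(10)) = (6,10) ∈ E(G2) ✓
  (0,11) → (φ(0),φ(11)) = (10,11) ∈ E(G2) ✓
  (1,3) → (φ(1),φ(3)) = (1,2) ∈ E(G2) ✓
  (1,4) → (φ(1),φ(4)) = (1,8) ∈ E(G2) ✓
  (1,5) → (φ(1),φ(5)) = (1,7) ∈ E(G2) ✓
  (1,8) → (φ(1),φ(8)) = (1,4) ∈ E(G2) ✓
  (2,6) → (φ(2),φ(6)) = (0,5) ∈ E(G2) ✓
  (2,7) → (φ(2),φ(7)) = (0,3) ∈ E(G2) ✓
  (2,10) → (φ(2),φ(10)) = (0,6) ∈ E(G2) ✓
  (3,6) → (φ(3),φ(6)) = (2,5) ∈ E(G2) ✓
  (3,7) → (φ(3),φ(7)) = (2,3) ∈ E(G2) ✓
  (3,10) → (φ(3),φ(10)) = (2,6) ∈ E(G2) ✓
  (4,6) → (φ(4),φ(6)) = (5,8) ∈ E(G2) ✓
  (4,7) → (φ(4),φ(7)) = (3,8) ∈ E(G2) ✓
  (4,11) → (φ(4),φ(11)) = (8,11) ∈ E(G2) ✓
  (5,7) → (φ(5),φ(7)) = (3,7) ∈ E(G2) ✓
  (5,8) → (φ(5),φ(8)) = (4,7) ∈ E(G2) ✓
  (6,7) → (φ(6),φ(7)) = (3,5) ∈ E(G2) ✓
  (6,8) → (φ(6),φ(8)) = (4,5) ∈ E(G2) ✓
  (8,11) → (φ(8),φ(11)) = (4,11) ∈ E(G2) ✓
  (9,10) → (φ(9),φ(10)) = (6,9) ∈ E(G2) ✓
  (9,11) → (φ(9),φ(11)) = (9,11) ∈ E(G2) ✓
All 23 edges of G1 map to edges of G2, and |E(G1)| = |E(G2)| = 23, so φ is a bijection on edges as well as vertices. Hence G1 ≅ G2.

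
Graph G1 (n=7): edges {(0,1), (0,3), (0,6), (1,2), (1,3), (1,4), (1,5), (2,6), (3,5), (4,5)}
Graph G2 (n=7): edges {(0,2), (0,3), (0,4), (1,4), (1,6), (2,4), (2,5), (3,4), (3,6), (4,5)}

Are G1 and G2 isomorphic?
Yes, isomorphic

The graphs are isomorphic.
One valid mapping φ: V(G1) → V(G2): 0→3, 1→4, 2→1, 3→0, 4→5, 5→2, 6→6

Verify φ preserves adjacency — for each edge of G1, its image is an edge of G2:
  (0,1) → (φ(0),φ(1)) = (3,4) ∈ E(G2) ✓
  (0,3) → (φ(0),φ(3)) = (0,3) ∈ E(G2) ✓
  (0,6) → (φ(0),φ(6)) = (3,6) ∈ E(G2) ✓
  (1,2) → (φ(1),φ(2)) = (1,4) ∈ E(G2) ✓
  (1,3) → (φ(1),φ(3)) = (0,4) ∈ E(G2) ✓
  (1,4) → (φ(1),φ(4)) = (4,5) ∈ E(G2) ✓
  (1,5) → (φ(1),φ(5)) = (2,4) ∈ E(G2) ✓
  (2,6) → (φ(2),φ(6)) = (1,6) ∈ E(G2) ✓
  (3,5) → (φ(3),φ(5)) = (0,2) ∈ E(G2) ✓
  (4,5) → (φ(4),φ(5)) = (2,5) ∈ E(G2) ✓
All 10 edges of G1 map to edges of G2, and |E(G1)| = |E(G2)| = 10, so φ is a bijection on edges as well as vertices. Hence G1 ≅ G2.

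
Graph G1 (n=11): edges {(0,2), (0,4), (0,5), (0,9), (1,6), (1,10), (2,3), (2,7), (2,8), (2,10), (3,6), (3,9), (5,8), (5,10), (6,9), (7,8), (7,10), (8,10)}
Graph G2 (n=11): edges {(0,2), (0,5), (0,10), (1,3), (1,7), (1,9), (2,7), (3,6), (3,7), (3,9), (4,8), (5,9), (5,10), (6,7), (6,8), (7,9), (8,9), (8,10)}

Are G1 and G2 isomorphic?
Yes, isomorphic

The graphs are isomorphic.
One valid mapping φ: V(G1) → V(G2): 0→8, 1→2, 2→9, 3→5, 4→4, 5→6, 6→0, 7→1, 8→3, 9→10, 10→7

Verify φ preserves adjacency — for each edge of G1, its image is an edge of G2:
  (0,2) → (φ(0),φ(2)) = (8,9) ∈ E(G2) ✓
  (0,4) → (φ(0),φ(4)) = (4,8) ∈ E(G2) ✓
  (0,5) → (φ(0),φ(5)) = (6,8) ∈ E(G2) ✓
  (0,9) → (φ(0),φ(9)) = (8,10) ∈ E(G2) ✓
  (1,6) → (φ(1),φ(6)) = (0,2) ∈ E(G2) ✓
  (1,10) → (φ(1),φ(10)) = (2,7) ∈ E(G2) ✓
  (2,3) → (φ(2),φ(3)) = (5,9) ∈ E(G2) ✓
  (2,7) → (φ(2),φ(7)) = (1,9) ∈ E(G2) ✓
  (2,8) → (φ(2),φ(8)) = (3,9) ∈ E(G2) ✓
  (2,10) → (φ(2),φ(10)) = (7,9) ∈ E(G2) ✓
  (3,6) → (φ(3),φ(6)) = (0,5) ∈ E(G2) ✓
  (3,9) → (φ(3),φ(9)) = (5,10) ∈ E(G2) ✓
  (5,8) → (φ(5),φ(8)) = (3,6) ∈ E(G2) ✓
  (5,10) → (φ(5),φ(10)) = (6,7) ∈ E(G2) ✓
  (6,9) → (φ(6),φ(9)) = (0,10) ∈ E(G2) ✓
  (7,8) → (φ(7),φ(8)) = (1,3) ∈ E(G2) ✓
  (7,10) → (φ(7),φ(10)) = (1,7) ∈ E(G2) ✓
  (8,10) → (φ(8),φ(10)) = (3,7) ∈ E(G2) ✓
All 18 edges of G1 map to edges of G2, and |E(G1)| = |E(G2)| = 18, so φ is a bijection on edges as well as vertices. Hence G1 ≅ G2.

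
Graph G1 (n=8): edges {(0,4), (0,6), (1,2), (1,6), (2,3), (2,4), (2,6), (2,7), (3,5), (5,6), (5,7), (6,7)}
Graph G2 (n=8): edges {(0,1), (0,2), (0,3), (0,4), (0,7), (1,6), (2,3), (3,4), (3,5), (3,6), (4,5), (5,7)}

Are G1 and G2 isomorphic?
Yes, isomorphic

The graphs are isomorphic.
One valid mapping φ: V(G1) → V(G2): 0→6, 1→2, 2→0, 3→7, 4→1, 5→5, 6→3, 7→4

Verify φ preserves adjacency — for each edge of G1, its image is an edge of G2:
  (0,4) → (φ(0),φ(4)) = (1,6) ∈ E(G2) ✓
  (0,6) → (φ(0),φ(6)) = (3,6) ∈ E(G2) ✓
  (1,2) → (φ(1),φ(2)) = (0,2) ∈ E(G2) ✓
  (1,6) → (φ(1),φ(6)) = (2,3) ∈ E(G2) ✓
  (2,3) → (φ(2),φ(3)) = (0,7) ∈ E(G2) ✓
  (2,4) → (φ(2),φ(4)) = (0,1) ∈ E(G2) ✓
  (2,6) → (φ(2),φ(6)) = (0,3) ∈ E(G2) ✓
  (2,7) → (φ(2),φ(7)) = (0,4) ∈ E(G2) ✓
  (3,5) → (φ(3),φ(5)) = (5,7) ∈ E(G2) ✓
  (5,6) → (φ(5),φ(6)) = (3,5) ∈ E(G2) ✓
  (5,7) → (φ(5),φ(7)) = (4,5) ∈ E(G2) ✓
  (6,7) → (φ(6),φ(7)) = (3,4) ∈ E(G2) ✓
All 12 edges of G1 map to edges of G2, and |E(G1)| = |E(G2)| = 12, so φ is a bijection on edges as well as vertices. Hence G1 ≅ G2.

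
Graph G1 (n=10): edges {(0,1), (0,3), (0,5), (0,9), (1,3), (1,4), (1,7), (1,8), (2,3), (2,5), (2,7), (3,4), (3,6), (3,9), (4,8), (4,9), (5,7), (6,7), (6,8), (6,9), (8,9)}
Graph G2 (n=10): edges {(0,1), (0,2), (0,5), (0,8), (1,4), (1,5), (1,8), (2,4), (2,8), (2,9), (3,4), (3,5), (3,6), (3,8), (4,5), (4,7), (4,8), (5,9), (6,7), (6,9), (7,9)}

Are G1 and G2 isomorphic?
Yes, isomorphic

The graphs are isomorphic.
One valid mapping φ: V(G1) → V(G2): 0→3, 1→5, 2→7, 3→4, 4→1, 5→6, 6→2, 7→9, 8→0, 9→8

Verify φ preserves adjacency — for each edge of G1, its image is an edge of G2:
  (0,1) → (φ(0),φ(1)) = (3,5) ∈ E(G2) ✓
  (0,3) → (φ(0),φ(3)) = (3,4) ∈ E(G2) ✓
  (0,5) → (φ(0),φ(5)) = (3,6) ∈ E(G2) ✓
  (0,9) → (φ(0),φ(9)) = (3,8) ∈ E(G2) ✓
  (1,3) → (φ(1),φ(3)) = (4,5) ∈ E(G2) ✓
  (1,4) → (φ(1),φ(4)) = (1,5) ∈ E(G2) ✓
  (1,7) → (φ(1),φ(7)) = (5,9) ∈ E(G2) ✓
  (1,8) → (φ(1),φ(8)) = (0,5) ∈ E(G2) ✓
  (2,3) → (φ(2),φ(3)) = (4,7) ∈ E(G2) ✓
  (2,5) → (φ(2),φ(5)) = (6,7) ∈ E(G2) ✓
  (2,7) → (φ(2),φ(7)) = (7,9) ∈ E(G2) ✓
  (3,4) → (φ(3),φ(4)) = (1,4) ∈ E(G2) ✓
  (3,6) → (φ(3),φ(6)) = (2,4) ∈ E(G2) ✓
  (3,9) → (φ(3),φ(9)) = (4,8) ∈ E(G2) ✓
  (4,8) → (φ(4),φ(8)) = (0,1) ∈ E(G2) ✓
  (4,9) → (φ(4),φ(9)) = (1,8) ∈ E(G2) ✓
  (5,7) → (φ(5),φ(7)) = (6,9) ∈ E(G2) ✓
  (6,7) → (φ(6),φ(7)) = (2,9) ∈ E(G2) ✓
  (6,8) → (φ(6),φ(8)) = (0,2) ∈ E(G2) ✓
  (6,9) → (φ(6),φ(9)) = (2,8) ∈ E(G2) ✓
  (8,9) → (φ(8),φ(9)) = (0,8) ∈ E(G2) ✓
All 21 edges of G1 map to edges of G2, and |E(G1)| = |E(G2)| = 21, so φ is a bijection on edges as well as vertices. Hence G1 ≅ G2.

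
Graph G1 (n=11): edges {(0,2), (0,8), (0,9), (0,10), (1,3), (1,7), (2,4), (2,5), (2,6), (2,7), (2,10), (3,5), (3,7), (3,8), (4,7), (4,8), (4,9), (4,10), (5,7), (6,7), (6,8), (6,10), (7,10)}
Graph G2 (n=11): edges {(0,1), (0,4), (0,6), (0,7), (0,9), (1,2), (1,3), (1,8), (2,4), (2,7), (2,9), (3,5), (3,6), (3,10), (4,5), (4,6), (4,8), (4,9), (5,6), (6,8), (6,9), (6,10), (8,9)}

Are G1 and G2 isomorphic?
Yes, isomorphic

The graphs are isomorphic.
One valid mapping φ: V(G1) → V(G2): 0→2, 1→10, 2→4, 3→3, 4→0, 5→5, 6→8, 7→6, 8→1, 9→7, 10→9

Verify φ preserves adjacency — for each edge of G1, its image is an edge of G2:
  (0,2) → (φ(0),φ(2)) = (2,4) ∈ E(G2) ✓
  (0,8) → (φ(0),φ(8)) = (1,2) ∈ E(G2) ✓
  (0,9) → (φ(0),φ(9)) = (2,7) ∈ E(G2) ✓
  (0,10) → (φ(0),φ(10)) = (2,9) ∈ E(G2) ✓
  (1,3) → (φ(1),φ(3)) = (3,10) ∈ E(G2) ✓
  (1,7) → (φ(1),φ(7)) = (6,10) ∈ E(G2) ✓
  (2,4) → (φ(2),φ(4)) = (0,4) ∈ E(G2) ✓
  (2,5) → (φ(2),φ(5)) = (4,5) ∈ E(G2) ✓
  (2,6) → (φ(2),φ(6)) = (4,8) ∈ E(G2) ✓
  (2,7) → (φ(2),φ(7)) = (4,6) ∈ E(G2) ✓
  (2,10) → (φ(2),φ(10)) = (4,9) ∈ E(G2) ✓
  (3,5) → (φ(3),φ(5)) = (3,5) ∈ E(G2) ✓
  (3,7) → (φ(3),φ(7)) = (3,6) ∈ E(G2) ✓
  (3,8) → (φ(3),φ(8)) = (1,3) ∈ E(G2) ✓
  (4,7) → (φ(4),φ(7)) = (0,6) ∈ E(G2) ✓
  (4,8) → (φ(4),φ(8)) = (0,1) ∈ E(G2) ✓
  (4,9) → (φ(4),φ(9)) = (0,7) ∈ E(G2) ✓
  (4,10) → (φ(4),φ(10)) = (0,9) ∈ E(G2) ✓
  (5,7) → (φ(5),φ(7)) = (5,6) ∈ E(G2) ✓
  (6,7) → (φ(6),φ(7)) = (6,8) ∈ E(G2) ✓
  (6,8) → (φ(6),φ(8)) = (1,8) ∈ E(G2) ✓
  (6,10) → (φ(6),φ(10)) = (8,9) ∈ E(G2) ✓
  (7,10) → (φ(7),φ(10)) = (6,9) ∈ E(G2) ✓
All 23 edges of G1 map to edges of G2, and |E(G1)| = |E(G2)| = 23, so φ is a bijection on edges as well as vertices. Hence G1 ≅ G2.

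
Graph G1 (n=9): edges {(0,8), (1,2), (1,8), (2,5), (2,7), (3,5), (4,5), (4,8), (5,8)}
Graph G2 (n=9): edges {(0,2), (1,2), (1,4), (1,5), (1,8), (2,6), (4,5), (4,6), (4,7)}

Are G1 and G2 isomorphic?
Yes, isomorphic

The graphs are isomorphic.
One valid mapping φ: V(G1) → V(G2): 0→7, 1→6, 2→2, 3→8, 4→5, 5→1, 6→3, 7→0, 8→4

Verify φ preserves adjacency — for each edge of G1, its image is an edge of G2:
  (0,8) → (φ(0),φ(8)) = (4,7) ∈ E(G2) ✓
  (1,2) → (φ(1),φ(2)) = (2,6) ∈ E(G2) ✓
  (1,8) → (φ(1),φ(8)) = (4,6) ∈ E(G2) ✓
  (2,5) → (φ(2),φ(5)) = (1,2) ∈ E(G2) ✓
  (2,7) → (φ(2),φ(7)) = (0,2) ∈ E(G2) ✓
  (3,5) → (φ(3),φ(5)) = (1,8) ∈ E(G2) ✓
  (4,5) → (φ(4),φ(5)) = (1,5) ∈ E(G2) ✓
  (4,8) → (φ(4),φ(8)) = (4,5) ∈ E(G2) ✓
  (5,8) → (φ(5),φ(8)) = (1,4) ∈ E(G2) ✓
All 9 edges of G1 map to edges of G2, and |E(G1)| = |E(G2)| = 9, so φ is a bijection on edges as well as vertices. Hence G1 ≅ G2.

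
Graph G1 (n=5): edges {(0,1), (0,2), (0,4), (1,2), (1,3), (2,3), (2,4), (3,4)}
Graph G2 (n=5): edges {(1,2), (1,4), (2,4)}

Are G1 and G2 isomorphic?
No, not isomorphic

The graphs are NOT isomorphic.

Degrees in G1: deg(0)=3, deg(1)=3, deg(2)=4, deg(3)=3, deg(4)=3.
Sorted degree sequence of G1: [4, 3, 3, 3, 3].
Degrees in G2: deg(0)=0, deg(1)=2, deg(2)=2, deg(3)=0, deg(4)=2.
Sorted degree sequence of G2: [2, 2, 2, 0, 0].
The (sorted) degree sequence is an isomorphism invariant, so since G1 and G2 have different degree sequences they cannot be isomorphic.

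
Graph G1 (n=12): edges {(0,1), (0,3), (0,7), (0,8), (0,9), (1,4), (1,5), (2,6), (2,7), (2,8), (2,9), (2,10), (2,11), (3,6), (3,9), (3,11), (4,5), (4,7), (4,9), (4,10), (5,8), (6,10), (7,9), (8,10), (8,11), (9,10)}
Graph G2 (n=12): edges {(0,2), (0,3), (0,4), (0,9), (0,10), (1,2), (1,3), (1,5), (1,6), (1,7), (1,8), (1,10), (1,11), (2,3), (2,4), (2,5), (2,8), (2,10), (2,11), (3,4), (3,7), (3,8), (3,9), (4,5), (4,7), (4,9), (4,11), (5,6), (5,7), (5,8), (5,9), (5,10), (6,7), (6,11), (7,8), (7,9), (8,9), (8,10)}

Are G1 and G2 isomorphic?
No, not isomorphic

The graphs are NOT isomorphic.

Counting triangles (3-cliques): G1 has 10, G2 has 42.
Triangle count is an isomorphism invariant, so differing triangle counts rule out isomorphism.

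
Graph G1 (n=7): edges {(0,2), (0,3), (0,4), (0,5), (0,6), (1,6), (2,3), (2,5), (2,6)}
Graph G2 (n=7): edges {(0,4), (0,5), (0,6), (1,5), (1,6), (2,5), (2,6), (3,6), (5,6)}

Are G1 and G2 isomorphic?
Yes, isomorphic

The graphs are isomorphic.
One valid mapping φ: V(G1) → V(G2): 0→6, 1→4, 2→5, 3→1, 4→3, 5→2, 6→0

Verify φ preserves adjacency — for each edge of G1, its image is an edge of G2:
  (0,2) → (φ(0),φ(2)) = (5,6) ∈ E(G2) ✓
  (0,3) → (φ(0),φ(3)) = (1,6) ∈ E(G2) ✓
  (0,4) → (φ(0),φ(4)) = (3,6) ∈ E(G2) ✓
  (0,5) → (φ(0),φ(5)) = (2,6) ∈ E(G2) ✓
  (0,6) → (φ(0),φ(6)) = (0,6) ∈ E(G2) ✓
  (1,6) → (φ(1),φ(6)) = (0,4) ∈ E(G2) ✓
  (2,3) → (φ(2),φ(3)) = (1,5) ∈ E(G2) ✓
  (2,5) → (φ(2),φ(5)) = (2,5) ∈ E(G2) ✓
  (2,6) → (φ(2),φ(6)) = (0,5) ∈ E(G2) ✓
All 9 edges of G1 map to edges of G2, and |E(G1)| = |E(G2)| = 9, so φ is a bijection on edges as well as vertices. Hence G1 ≅ G2.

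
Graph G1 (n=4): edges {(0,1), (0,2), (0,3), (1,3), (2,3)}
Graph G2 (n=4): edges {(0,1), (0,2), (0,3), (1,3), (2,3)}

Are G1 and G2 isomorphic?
Yes, isomorphic

The graphs are isomorphic.
One valid mapping φ: V(G1) → V(G2): 0→3, 1→2, 2→1, 3→0

Verify φ preserves adjacency — for each edge of G1, its image is an edge of G2:
  (0,1) → (φ(0),φ(1)) = (2,3) ∈ E(G2) ✓
  (0,2) → (φ(0),φ(2)) = (1,3) ∈ E(G2) ✓
  (0,3) → (φ(0),φ(3)) = (0,3) ∈ E(G2) ✓
  (1,3) → (φ(1),φ(3)) = (0,2) ∈ E(G2) ✓
  (2,3) → (φ(2),φ(3)) = (0,1) ∈ E(G2) ✓
All 5 edges of G1 map to edges of G2, and |E(G1)| = |E(G2)| = 5, so φ is a bijection on edges as well as vertices. Hence G1 ≅ G2.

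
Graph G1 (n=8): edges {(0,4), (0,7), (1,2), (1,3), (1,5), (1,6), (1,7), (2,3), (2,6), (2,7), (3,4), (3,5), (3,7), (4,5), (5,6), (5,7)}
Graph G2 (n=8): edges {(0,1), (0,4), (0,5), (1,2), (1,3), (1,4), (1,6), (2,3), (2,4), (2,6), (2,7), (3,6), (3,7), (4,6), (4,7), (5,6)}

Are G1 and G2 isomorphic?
Yes, isomorphic

The graphs are isomorphic.
One valid mapping φ: V(G1) → V(G2): 0→5, 1→2, 2→3, 3→1, 4→0, 5→4, 6→7, 7→6

Verify φ preserves adjacency — for each edge of G1, its image is an edge of G2:
  (0,4) → (φ(0),φ(4)) = (0,5) ∈ E(G2) ✓
  (0,7) → (φ(0),φ(7)) = (5,6) ∈ E(G2) ✓
  (1,2) → (φ(1),φ(2)) = (2,3) ∈ E(G2) ✓
  (1,3) → (φ(1),φ(3)) = (1,2) ∈ E(G2) ✓
  (1,5) → (φ(1),φ(5)) = (2,4) ∈ E(G2) ✓
  (1,6) → (φ(1),φ(6)) = (2,7) ∈ E(G2) ✓
  (1,7) → (φ(1),φ(7)) = (2,6) ∈ E(G2) ✓
  (2,3) → (φ(2),φ(3)) = (1,3) ∈ E(G2) ✓
  (2,6) → (φ(2),φ(6)) = (3,7) ∈ E(G2) ✓
  (2,7) → (φ(2),φ(7)) = (3,6) ∈ E(G2) ✓
  (3,4) → (φ(3),φ(4)) = (0,1) ∈ E(G2) ✓
  (3,5) → (φ(3),φ(5)) = (1,4) ∈ E(G2) ✓
  (3,7) → (φ(3),φ(7)) = (1,6) ∈ E(G2) ✓
  (4,5) → (φ(4),φ(5)) = (0,4) ∈ E(G2) ✓
  (5,6) → (φ(5),φ(6)) = (4,7) ∈ E(G2) ✓
  (5,7) → (φ(5),φ(7)) = (4,6) ∈ E(G2) ✓
All 16 edges of G1 map to edges of G2, and |E(G1)| = |E(G2)| = 16, so φ is a bijection on edges as well as vertices. Hence G1 ≅ G2.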